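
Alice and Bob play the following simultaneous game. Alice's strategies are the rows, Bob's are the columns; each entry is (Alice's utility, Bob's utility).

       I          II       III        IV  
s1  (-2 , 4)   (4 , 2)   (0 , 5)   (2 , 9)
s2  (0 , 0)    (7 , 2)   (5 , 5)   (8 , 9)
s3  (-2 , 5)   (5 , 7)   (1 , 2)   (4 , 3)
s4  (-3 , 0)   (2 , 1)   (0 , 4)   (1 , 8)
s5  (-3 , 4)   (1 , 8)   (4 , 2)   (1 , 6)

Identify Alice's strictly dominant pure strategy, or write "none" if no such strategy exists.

s2 vs s1: I: 0>-2, II: 7>4, III: 5>0, IV: 8>2.
s2 vs s3: I: 0>-2, II: 7>5, III: 5>1, IV: 8>4.
s2 vs s4: I: 0>-3, II: 7>2, III: 5>0, IV: 8>1.
s2 vs s5: I: 0>-3, II: 7>1, III: 5>4, IV: 8>1.
s2 strictly beats every other strategy against every opponent action, so it is strictly dominant.

s2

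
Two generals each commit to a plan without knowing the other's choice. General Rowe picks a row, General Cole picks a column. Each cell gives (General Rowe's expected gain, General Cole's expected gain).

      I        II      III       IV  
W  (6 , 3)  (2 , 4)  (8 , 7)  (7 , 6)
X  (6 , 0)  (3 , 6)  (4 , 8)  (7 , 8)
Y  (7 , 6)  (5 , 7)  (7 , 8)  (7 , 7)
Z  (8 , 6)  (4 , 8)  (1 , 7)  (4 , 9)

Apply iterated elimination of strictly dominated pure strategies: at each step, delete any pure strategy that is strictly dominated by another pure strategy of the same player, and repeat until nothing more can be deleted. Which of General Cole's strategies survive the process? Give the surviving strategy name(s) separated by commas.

Column I is eliminated: II beats it against every remaining row (W: 4>3, X: 6>0, Y: 7>6, Z: 8>6).
For General Rowe, Y strictly dominates Z on the remaining columns (II: 5>4, III: 7>1, IV: 7>4); eliminate Z.
Column II is eliminated: III beats it against every remaining row (W: 7>4, X: 8>6, Y: 8>7).
Among the remaining strategies, none is strictly dominated by another pure strategy of the same player, so the elimination stops.
Surviving strategies — General Rowe: {W, X, Y}; General Cole: {III, IV}.

III, IV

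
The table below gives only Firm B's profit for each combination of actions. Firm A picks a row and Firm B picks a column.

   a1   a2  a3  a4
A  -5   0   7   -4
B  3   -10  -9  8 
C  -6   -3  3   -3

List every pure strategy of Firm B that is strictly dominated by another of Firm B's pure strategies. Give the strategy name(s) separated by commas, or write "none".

a4 strictly dominates a1 — A: -4>-5, B: 8>3, C: -3>-6.
a2 is strictly dominated by a3 (A: 7>0, B: -9>-10, C: 3>-3).
Nothing dominates a3: a1 at A (7>-5); a2 at A (7>0); a4 at A (7>-4).
a4: no other strategy beats it everywhere (a1 at A (-4>-5); a2 at B (8>-10); a3 at B (8>-9)).

a1, a2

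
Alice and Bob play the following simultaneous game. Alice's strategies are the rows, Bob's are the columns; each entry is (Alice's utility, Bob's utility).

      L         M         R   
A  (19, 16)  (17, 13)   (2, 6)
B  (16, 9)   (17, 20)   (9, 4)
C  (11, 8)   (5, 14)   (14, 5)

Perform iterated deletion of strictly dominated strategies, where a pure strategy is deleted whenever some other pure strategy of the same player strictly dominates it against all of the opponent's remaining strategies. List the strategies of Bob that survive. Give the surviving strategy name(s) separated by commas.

For Bob, L strictly dominates R on the remaining rows (A: 16>6, B: 9>4, C: 8>5); eliminate R.
For Alice, A strictly dominates C on the remaining columns (L: 19>11, M: 17>5); eliminate C.
Among the remaining strategies, none is strictly dominated by another pure strategy of the same player, so the elimination stops.
Surviving strategies — Alice: {A, B}; Bob: {L, M}.

L, M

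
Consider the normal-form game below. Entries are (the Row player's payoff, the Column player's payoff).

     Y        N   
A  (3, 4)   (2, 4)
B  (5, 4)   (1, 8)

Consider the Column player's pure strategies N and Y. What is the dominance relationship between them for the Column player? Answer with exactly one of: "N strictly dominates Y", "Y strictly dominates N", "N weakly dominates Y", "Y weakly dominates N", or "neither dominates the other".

N weakly dominates Y

Compare N to Y across each opponent action: A: 4=4, B: 8>4.
N is at least as good everywhere and strictly better somewhere (tied only at A), so N weakly but not strictly dominates Y.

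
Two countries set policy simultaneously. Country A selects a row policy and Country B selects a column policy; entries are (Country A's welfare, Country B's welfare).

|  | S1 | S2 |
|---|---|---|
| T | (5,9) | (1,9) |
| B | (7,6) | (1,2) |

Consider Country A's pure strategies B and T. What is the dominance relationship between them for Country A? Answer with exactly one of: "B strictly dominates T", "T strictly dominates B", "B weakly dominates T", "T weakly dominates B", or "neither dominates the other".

B weakly dominates T

Compare B to T across each opponent action: S1: 7>5, S2: 1=1.
B is at least as good everywhere and strictly better somewhere (tied only at S2), so B weakly but not strictly dominates T.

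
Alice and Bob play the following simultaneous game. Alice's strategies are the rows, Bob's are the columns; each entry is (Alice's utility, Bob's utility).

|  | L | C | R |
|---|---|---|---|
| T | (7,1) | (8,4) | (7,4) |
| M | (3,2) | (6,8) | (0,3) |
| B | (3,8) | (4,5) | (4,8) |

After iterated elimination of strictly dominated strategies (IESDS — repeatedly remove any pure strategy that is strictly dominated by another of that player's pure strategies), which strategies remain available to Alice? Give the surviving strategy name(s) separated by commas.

T

For Alice, T strictly dominates M on the remaining columns (L: 7>3, C: 8>6, R: 7>0); eliminate M.
Alice's strategy B is strictly dominated by T (L: 7>3, C: 8>4, R: 7>4) and is removed.
Column L is eliminated: C beats it against every remaining row (T: 4>1).
Among the remaining strategies, none is strictly dominated by another pure strategy of the same player, so the elimination stops.
Surviving strategies — Alice: {T}; Bob: {C, R}.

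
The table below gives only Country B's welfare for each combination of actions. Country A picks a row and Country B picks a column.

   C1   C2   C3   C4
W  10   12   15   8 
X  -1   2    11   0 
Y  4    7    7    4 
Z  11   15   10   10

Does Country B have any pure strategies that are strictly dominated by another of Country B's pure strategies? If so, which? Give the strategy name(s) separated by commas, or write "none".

C1, C4

C1 is strictly dominated by C2 (W: 12>10, X: 2>-1, Y: 7>4, Z: 15>11).
C2 is not dominated — it holds its own against C1 at W (12>10); C3 at Y (7=7); C4 at W (12>8).
Nothing dominates C3: C1 at W (15>10); C2 at W (15>12); C4 at W (15>8).
C2 strictly dominates C4 — W: 12>8, X: 2>0, Y: 7>4, Z: 15>10.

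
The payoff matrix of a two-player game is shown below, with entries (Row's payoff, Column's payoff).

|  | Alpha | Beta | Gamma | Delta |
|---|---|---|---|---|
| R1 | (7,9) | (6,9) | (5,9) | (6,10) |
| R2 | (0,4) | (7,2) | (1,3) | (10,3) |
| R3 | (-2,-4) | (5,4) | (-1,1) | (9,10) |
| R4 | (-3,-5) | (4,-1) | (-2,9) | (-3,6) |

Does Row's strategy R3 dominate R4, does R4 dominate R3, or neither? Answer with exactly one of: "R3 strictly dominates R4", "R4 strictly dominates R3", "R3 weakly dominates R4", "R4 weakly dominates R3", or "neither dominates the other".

R3's payoffs vs R4's, by Column's action — Alpha: -2>-3, Beta: 5>4, Gamma: -1>-2, Delta: 9>-3.
Every comparison favours R3, so R3 strictly dominates R4.

R3 strictly dominates R4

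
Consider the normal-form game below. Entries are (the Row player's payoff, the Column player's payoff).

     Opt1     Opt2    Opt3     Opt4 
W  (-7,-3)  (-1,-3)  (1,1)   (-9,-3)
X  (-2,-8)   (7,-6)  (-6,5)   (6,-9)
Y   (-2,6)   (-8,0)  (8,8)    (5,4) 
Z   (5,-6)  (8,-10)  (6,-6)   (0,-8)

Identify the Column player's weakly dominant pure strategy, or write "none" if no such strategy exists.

Opt3

Opt3 vs Opt1: W: 1>-3, X: 5>-8, Y: 8>6, Z: -6=-6.
Opt3 vs Opt2: W: 1>-3, X: 5>-6, Y: 8>0, Z: -6>-10.
Opt3 vs Opt4: W: 1>-3, X: 5>-9, Y: 8>4, Z: -6>-8.
Opt3 is at least as good as every other strategy against every opponent action, so it is weakly dominant.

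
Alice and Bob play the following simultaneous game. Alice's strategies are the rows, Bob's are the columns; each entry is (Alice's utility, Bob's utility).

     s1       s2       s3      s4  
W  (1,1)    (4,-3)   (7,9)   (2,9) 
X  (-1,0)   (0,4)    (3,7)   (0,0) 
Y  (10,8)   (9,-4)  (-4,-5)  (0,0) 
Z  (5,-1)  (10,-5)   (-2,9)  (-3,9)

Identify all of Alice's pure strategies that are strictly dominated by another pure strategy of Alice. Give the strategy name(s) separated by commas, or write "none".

Nothing dominates W: X at s1 (1>-1); Y at s3 (7>-4); Z at s3 (7>-2).
W strictly dominates X — s1: 1>-1, s2: 4>0, s3: 7>3, s4: 2>0.
Y is not dominated — it holds its own against W at s1 (10>1); X at s1 (10>-1); Z at s1 (10>5).
Z is not dominated — it holds its own against W at s1 (5>1); X at s1 (5>-1); Y at s2 (10>9).

X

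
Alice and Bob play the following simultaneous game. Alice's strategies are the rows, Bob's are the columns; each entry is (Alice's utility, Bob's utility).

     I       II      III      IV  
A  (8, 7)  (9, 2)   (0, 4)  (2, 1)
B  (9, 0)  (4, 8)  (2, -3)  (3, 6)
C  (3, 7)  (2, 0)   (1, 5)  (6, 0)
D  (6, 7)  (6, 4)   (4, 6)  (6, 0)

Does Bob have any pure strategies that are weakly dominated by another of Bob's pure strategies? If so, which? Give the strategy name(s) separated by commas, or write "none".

I: no other strategy beats it everywhere (II at A (7>2); III at A (7>4); IV at A (7>1)).
II is not dominated — it holds its own against I at B (8>0); III at B (8>-3); IV at A (2>1).
I weakly dominates III — A: 7>4, B: 0>-3, C: 7>5, D: 7>6.
IV: dominated, since II does at least as well everywhere (A: 2>1, B: 8>6, C: 0=0, D: 4>0).

III, IV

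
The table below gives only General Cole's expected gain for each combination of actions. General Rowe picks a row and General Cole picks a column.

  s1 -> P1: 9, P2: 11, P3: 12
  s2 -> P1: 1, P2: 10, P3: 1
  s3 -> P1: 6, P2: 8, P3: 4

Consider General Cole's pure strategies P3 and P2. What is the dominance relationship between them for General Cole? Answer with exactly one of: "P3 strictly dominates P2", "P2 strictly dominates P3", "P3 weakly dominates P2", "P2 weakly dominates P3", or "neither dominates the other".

neither dominates the other

P3's payoffs vs P2's, by General Rowe's action — s1: 12>11, s2: 1<10, s3: 4<8.
P3 does better at s1 but worse at s2, s3; neither strategy dominates the other.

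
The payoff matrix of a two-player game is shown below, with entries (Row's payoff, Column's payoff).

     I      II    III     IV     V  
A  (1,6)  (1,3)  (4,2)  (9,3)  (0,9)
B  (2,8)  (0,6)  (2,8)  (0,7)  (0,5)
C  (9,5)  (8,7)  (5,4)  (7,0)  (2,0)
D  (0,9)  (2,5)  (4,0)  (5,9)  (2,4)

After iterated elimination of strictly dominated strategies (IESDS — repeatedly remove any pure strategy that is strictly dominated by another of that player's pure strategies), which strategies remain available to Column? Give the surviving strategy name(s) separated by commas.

I, II, IV, V

Row B is eliminated: C beats it against every remaining column (I: 9>2, II: 8>0, III: 5>2, IV: 7>0, V: 2>0).
Column III is eliminated: I beats it against every remaining row (A: 6>2, C: 5>4, D: 9>0).
Among the remaining strategies, none is strictly dominated by another pure strategy of the same player, so the elimination stops.
Surviving strategies — Row: {A, C, D}; Column: {I, II, IV, V}.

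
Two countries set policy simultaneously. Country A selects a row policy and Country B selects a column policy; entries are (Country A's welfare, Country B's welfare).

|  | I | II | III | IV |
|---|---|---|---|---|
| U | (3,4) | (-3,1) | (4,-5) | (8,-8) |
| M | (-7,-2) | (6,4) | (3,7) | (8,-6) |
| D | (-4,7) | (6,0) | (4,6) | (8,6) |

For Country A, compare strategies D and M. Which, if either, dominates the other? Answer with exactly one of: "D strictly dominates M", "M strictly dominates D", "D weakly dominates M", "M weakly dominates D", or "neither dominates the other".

D weakly dominates M

D's payoffs vs M's, by Country B's action — I: -4>-7, II: 6=6, III: 4>3, IV: 8=8.
D is at least as good everywhere and strictly better somewhere (tied only at II, IV), so D weakly but not strictly dominates M.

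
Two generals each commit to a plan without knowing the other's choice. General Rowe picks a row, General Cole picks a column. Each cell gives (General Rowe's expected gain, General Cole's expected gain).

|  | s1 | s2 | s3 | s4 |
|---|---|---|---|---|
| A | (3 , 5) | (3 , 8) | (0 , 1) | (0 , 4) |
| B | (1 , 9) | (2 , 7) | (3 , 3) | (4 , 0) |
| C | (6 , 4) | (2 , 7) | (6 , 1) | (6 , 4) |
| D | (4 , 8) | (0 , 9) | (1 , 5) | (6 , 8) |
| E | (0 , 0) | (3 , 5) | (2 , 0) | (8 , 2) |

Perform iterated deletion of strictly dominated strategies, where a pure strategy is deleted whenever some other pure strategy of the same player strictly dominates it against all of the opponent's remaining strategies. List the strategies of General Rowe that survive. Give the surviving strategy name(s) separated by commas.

For General Cole, s2 strictly dominates s3 on the remaining rows (A: 8>1, B: 7>3, C: 7>1, D: 9>5, E: 5>0); eliminate s3.
General Cole's strategy s4 is strictly dominated by s2 (A: 8>4, B: 7>0, C: 7>4, D: 9>8, E: 5>2) and is removed.
General Rowe's strategy B is strictly dominated by A (s1: 3>1, s2: 3>2) and is removed.
General Rowe's strategy D is strictly dominated by C (s1: 6>4, s2: 2>0) and is removed.
For General Cole, s2 strictly dominates s1 on the remaining rows (A: 8>5, C: 7>4, E: 5>0); eliminate s1.
General Rowe's strategy C is strictly dominated by A (s2: 3>2) and is removed.
Among the remaining strategies, none is strictly dominated by another pure strategy of the same player, so the elimination stops.
Surviving strategies — General Rowe: {A, E}; General Cole: {s2}.

A, E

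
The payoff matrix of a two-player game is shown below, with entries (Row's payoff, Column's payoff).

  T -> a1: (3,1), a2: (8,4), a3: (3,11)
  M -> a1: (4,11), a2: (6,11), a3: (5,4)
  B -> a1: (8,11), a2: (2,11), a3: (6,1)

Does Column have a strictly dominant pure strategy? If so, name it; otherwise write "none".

a1 fails to dominate a2 at T (1<4).
a2 fails to dominate a1 at M (11=11).
a3 fails to dominate a1 at M (4<11).
No single strategy dominates all the others.

none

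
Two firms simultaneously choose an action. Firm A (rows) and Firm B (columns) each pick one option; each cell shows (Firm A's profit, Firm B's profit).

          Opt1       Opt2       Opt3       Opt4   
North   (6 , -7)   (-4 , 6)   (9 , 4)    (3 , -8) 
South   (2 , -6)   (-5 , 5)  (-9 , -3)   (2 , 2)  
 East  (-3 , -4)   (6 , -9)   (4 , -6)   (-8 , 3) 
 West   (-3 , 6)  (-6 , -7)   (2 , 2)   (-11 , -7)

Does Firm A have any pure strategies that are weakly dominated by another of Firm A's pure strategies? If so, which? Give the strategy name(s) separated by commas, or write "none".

North: no other strategy beats it everywhere (South at Opt1 (6>2); East at Opt1 (6>-3); West at Opt1 (6>-3)).
South is weakly dominated by North (Opt1: 6>2, Opt2: -4>-5, Opt3: 9>-9, Opt4: 3>2).
Nothing dominates East: North at Opt2 (6>-4); South at Opt2 (6>-5); West at Opt2 (6>-6).
West: dominated, since North does at least as well everywhere (Opt1: 6>-3, Opt2: -4>-6, Opt3: 9>2, Opt4: 3>-11).

South, West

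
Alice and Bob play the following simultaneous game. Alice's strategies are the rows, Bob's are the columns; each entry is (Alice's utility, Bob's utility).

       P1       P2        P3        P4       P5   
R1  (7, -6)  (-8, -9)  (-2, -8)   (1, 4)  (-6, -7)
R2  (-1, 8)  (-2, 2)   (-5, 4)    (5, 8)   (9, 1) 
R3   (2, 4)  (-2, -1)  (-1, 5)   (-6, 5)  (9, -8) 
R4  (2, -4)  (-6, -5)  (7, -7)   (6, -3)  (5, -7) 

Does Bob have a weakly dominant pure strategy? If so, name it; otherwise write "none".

P4

P4 vs P1: R1: 4>-6, R2: 8=8, R3: 5>4, R4: -3>-4.
P4 vs P2: R1: 4>-9, R2: 8>2, R3: 5>-1, R4: -3>-5.
P4 vs P3: R1: 4>-8, R2: 8>4, R3: 5=5, R4: -3>-7.
P4 vs P5: R1: 4>-7, R2: 8>1, R3: 5>-8, R4: -3>-7.
P4 is at least as good as every other strategy against every opponent action, so it is weakly dominant.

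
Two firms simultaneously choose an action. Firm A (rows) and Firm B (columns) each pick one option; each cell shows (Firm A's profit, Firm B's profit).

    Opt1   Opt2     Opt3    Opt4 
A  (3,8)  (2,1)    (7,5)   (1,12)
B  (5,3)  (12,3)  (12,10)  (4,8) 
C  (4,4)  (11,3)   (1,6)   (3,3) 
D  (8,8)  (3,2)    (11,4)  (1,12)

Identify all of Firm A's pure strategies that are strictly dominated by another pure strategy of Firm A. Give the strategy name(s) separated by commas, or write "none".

A, C

B strictly dominates A — Opt1: 5>3, Opt2: 12>2, Opt3: 12>7, Opt4: 4>1.
B is not dominated — it holds its own against A at Opt1 (5>3); C at Opt1 (5>4); D at Opt2 (12>3).
C is strictly dominated by B (Opt1: 5>4, Opt2: 12>11, Opt3: 12>1, Opt4: 4>3).
Nothing dominates D: A at Opt1 (8>3); B at Opt1 (8>5); C at Opt1 (8>4).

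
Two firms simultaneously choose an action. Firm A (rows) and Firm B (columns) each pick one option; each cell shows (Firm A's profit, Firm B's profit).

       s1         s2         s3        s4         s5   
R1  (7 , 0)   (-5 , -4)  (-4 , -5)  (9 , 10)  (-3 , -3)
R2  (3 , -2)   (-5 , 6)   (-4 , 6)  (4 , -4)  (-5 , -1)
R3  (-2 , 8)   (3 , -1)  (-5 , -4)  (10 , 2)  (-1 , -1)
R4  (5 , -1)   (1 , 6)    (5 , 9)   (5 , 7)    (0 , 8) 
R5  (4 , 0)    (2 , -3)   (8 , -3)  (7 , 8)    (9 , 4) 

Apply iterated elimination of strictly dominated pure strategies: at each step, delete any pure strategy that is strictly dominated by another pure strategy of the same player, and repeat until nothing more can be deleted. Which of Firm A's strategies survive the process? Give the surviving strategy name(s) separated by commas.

R1, R3, R4, R5

For Firm A, R4 strictly dominates R2 on the remaining columns (s1: 5>3, s2: 1>-5, s3: 5>-4, s4: 5>4, s5: 0>-5); eliminate R2.
Column s2 is eliminated: s4 beats it against every remaining row (R1: 10>-4, R3: 2>-1, R4: 7>6, R5: 8>-3).
Among the remaining strategies, none is strictly dominated by another pure strategy of the same player, so the elimination stops.
Surviving strategies — Firm A: {R1, R3, R4, R5}; Firm B: {s1, s3, s4, s5}.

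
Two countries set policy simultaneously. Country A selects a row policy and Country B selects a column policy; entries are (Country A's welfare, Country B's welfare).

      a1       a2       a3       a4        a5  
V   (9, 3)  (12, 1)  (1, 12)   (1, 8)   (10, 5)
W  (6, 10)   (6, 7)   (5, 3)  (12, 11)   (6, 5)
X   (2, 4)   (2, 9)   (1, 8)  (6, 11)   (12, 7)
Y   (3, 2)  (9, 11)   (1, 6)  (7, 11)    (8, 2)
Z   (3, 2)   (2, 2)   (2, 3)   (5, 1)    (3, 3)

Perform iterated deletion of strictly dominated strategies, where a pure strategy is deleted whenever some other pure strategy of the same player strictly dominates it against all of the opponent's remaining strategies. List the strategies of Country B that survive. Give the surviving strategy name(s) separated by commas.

For Country A, W strictly dominates Z on the remaining columns (a1: 6>3, a2: 6>2, a3: 5>2, a4: 12>5, a5: 6>3); eliminate Z.
Column a1 is eliminated: a4 beats it against every remaining row (V: 8>3, W: 11>10, X: 11>4, Y: 11>2).
Country B's strategy a5 is strictly dominated by a4 (V: 8>5, W: 11>5, X: 11>7, Y: 11>2) and is removed.
Country A's strategy X is strictly dominated by W (a2: 6>2, a3: 5>1, a4: 12>6) and is removed.
Among the remaining strategies, none is strictly dominated by another pure strategy of the same player, so the elimination stops.
Surviving strategies — Country A: {V, W, Y}; Country B: {a2, a3, a4}.

a2, a3, a4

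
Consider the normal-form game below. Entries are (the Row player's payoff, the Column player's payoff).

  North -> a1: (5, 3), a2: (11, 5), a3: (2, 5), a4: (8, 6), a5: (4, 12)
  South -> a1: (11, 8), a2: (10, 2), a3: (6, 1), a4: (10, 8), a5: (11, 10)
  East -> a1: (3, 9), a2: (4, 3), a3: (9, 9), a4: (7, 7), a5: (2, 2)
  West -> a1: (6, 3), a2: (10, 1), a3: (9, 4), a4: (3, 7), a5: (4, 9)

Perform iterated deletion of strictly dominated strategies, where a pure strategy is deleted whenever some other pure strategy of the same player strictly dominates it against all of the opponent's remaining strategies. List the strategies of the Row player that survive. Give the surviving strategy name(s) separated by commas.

South, East, West

For the Column player, a4 strictly dominates a2 on the remaining rows (North: 6>5, South: 8>2, East: 7>3, West: 7>1); eliminate a2.
Row North is eliminated: South beats it against every remaining column (a1: 11>5, a3: 6>2, a4: 10>8, a5: 11>4).
Among the remaining strategies, none is strictly dominated by another pure strategy of the same player, so the elimination stops.
Surviving strategies — the Row player: {South, East, West}; the Column player: {a1, a3, a4, a5}.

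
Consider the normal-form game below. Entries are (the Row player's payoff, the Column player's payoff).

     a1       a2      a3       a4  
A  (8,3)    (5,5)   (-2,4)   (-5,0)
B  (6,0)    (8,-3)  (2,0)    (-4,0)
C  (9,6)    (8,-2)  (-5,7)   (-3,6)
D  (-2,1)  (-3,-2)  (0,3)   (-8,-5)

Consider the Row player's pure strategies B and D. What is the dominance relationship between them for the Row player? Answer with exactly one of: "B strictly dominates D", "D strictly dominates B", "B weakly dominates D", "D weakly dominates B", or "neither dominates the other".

B's payoffs vs D's, by the Column player's action — a1: 6>-2, a2: 8>-3, a3: 2>0, a4: -4>-8.
Every comparison favours B, so B strictly dominates D.

B strictly dominates D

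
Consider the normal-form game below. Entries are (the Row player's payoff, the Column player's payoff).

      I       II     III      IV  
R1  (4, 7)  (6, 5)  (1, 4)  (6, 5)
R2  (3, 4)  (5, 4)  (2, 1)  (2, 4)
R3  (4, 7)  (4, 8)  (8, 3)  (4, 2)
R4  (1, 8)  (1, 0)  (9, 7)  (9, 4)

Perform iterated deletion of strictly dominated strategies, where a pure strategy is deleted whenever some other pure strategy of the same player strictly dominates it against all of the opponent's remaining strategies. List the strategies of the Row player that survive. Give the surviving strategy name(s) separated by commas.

The Column player's strategy III is strictly dominated by I (R1: 7>4, R2: 4>1, R3: 7>3, R4: 8>7) and is removed.
Row R2 is eliminated: R1 beats it against every remaining column (I: 4>3, II: 6>5, IV: 6>2).
The Column player's strategy IV is strictly dominated by I (R1: 7>5, R3: 7>2, R4: 8>4) and is removed.
For the Row player, R1 strictly dominates R4 on the remaining columns (I: 4>1, II: 6>1); eliminate R4.
Among the remaining strategies, none is strictly dominated by another pure strategy of the same player, so the elimination stops.
Surviving strategies — the Row player: {R1, R3}; the Column player: {I, II}.

R1, R3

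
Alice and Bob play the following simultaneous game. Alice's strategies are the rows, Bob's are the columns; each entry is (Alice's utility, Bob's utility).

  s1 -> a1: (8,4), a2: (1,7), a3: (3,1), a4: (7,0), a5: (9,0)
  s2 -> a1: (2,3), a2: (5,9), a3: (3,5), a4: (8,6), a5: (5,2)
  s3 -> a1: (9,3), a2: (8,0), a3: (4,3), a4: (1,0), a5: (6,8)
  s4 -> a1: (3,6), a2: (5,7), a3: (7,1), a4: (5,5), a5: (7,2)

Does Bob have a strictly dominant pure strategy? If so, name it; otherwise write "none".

none

a1 fails to dominate a2 at s1 (4<7).
a2 fails to dominate a1 at s3 (0<3).
a3 fails to dominate a1 at s1 (1<4).
a4 fails to dominate a1 at s1 (0<4).
a5 fails to dominate a1 at s1 (0<4).
No single strategy dominates all the others.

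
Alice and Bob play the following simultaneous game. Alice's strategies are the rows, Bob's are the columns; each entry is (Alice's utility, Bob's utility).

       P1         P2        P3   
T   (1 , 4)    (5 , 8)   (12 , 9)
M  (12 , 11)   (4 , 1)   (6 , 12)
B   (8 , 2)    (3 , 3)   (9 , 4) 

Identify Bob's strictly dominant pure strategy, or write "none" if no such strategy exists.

P3 vs P1: T: 9>4, M: 12>11, B: 4>2.
P3 vs P2: T: 9>8, M: 12>1, B: 4>3.
P3 strictly beats every other strategy against every opponent action, so it is strictly dominant.

P3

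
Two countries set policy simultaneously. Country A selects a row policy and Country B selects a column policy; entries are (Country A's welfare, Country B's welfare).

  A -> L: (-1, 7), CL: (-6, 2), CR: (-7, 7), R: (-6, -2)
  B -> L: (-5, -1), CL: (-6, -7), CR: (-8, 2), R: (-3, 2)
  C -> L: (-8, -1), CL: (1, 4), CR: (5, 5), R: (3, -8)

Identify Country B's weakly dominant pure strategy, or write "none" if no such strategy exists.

CR

CR vs L: A: 7=7, B: 2>-1, C: 5>-1.
CR vs CL: A: 7>2, B: 2>-7, C: 5>4.
CR vs R: A: 7>-2, B: 2=2, C: 5>-8.
CR is at least as good as every other strategy against every opponent action, so it is weakly dominant.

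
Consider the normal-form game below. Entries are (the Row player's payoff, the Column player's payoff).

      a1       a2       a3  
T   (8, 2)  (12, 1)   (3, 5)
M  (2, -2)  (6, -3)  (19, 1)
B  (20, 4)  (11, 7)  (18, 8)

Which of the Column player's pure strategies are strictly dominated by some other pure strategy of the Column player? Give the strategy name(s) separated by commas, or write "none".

a1, a2

a1 is strictly dominated by a3 (T: 5>2, M: 1>-2, B: 8>4).
a2 is strictly dominated by a3 (T: 5>1, M: 1>-3, B: 8>7).
a3: no other strategy beats it everywhere (a1 at T (5>2); a2 at T (5>1)).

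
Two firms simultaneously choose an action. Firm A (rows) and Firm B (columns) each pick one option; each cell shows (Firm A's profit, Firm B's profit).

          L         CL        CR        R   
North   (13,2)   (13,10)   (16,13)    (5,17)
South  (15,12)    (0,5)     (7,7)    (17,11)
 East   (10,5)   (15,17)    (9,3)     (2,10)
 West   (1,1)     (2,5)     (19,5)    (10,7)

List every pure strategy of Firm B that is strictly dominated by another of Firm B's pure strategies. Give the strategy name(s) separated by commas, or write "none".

L is not dominated — it holds its own against CL at South (12>5); CR at South (12>7); R at South (12>11).
CL: no other strategy beats it everywhere (L at North (10>2); CR at East (17>3); R at East (17>10)).
CR: dominated, since R does at least as well everywhere (North: 17>13, South: 11>7, East: 10>3, West: 7>5).
R is not dominated — it holds its own against L at North (17>2); CL at North (17>10); CR at North (17>13).

CR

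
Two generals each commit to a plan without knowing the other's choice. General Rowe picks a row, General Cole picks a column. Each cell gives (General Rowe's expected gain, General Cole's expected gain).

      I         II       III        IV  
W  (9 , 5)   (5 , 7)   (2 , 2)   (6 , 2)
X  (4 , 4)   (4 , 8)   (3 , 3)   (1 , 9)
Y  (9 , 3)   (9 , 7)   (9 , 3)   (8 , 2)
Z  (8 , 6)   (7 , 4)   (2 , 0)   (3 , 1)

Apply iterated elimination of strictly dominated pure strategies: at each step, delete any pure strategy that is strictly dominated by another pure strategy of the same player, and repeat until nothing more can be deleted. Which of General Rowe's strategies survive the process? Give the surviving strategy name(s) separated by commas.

Y

General Rowe's strategy X is strictly dominated by Y (I: 9>4, II: 9>4, III: 9>3, IV: 8>1) and is removed.
General Rowe's strategy Z is strictly dominated by Y (I: 9>8, II: 9>7, III: 9>2, IV: 8>3) and is removed.
Column I is eliminated: II beats it against every remaining row (W: 7>5, Y: 7>3).
For General Rowe, Y strictly dominates W on the remaining columns (II: 9>5, III: 9>2, IV: 8>6); eliminate W.
General Cole's strategy III is strictly dominated by II (Y: 7>3) and is removed.
Column IV is eliminated: II beats it against every remaining row (Y: 7>2).
Among the remaining strategies, none is strictly dominated by another pure strategy of the same player, so the elimination stops.
Surviving strategies — General Rowe: {Y}; General Cole: {II}.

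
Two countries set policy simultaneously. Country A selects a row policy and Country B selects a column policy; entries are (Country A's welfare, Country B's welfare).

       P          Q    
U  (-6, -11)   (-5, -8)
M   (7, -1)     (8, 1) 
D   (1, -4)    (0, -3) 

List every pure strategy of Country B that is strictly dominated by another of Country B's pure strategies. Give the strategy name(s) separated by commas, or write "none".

P is strictly dominated by Q (U: -8>-11, M: 1>-1, D: -3>-4).
Q is not dominated — it holds its own against P at U (-8>-11).

P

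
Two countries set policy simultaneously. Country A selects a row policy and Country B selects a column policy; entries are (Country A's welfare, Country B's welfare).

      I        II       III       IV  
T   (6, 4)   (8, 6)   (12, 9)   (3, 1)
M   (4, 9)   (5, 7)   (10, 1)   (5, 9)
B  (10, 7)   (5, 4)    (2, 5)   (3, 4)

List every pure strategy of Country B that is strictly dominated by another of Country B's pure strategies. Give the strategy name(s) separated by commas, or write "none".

I: no other strategy beats it everywhere (II at M (9>7); III at M (9>1); IV at T (4>1)).
Nothing dominates II: I at T (6>4); III at M (7>1); IV at T (6>1).
Nothing dominates III: I at T (9>4); II at T (9>6); IV at T (9>1).
Nothing dominates IV: I at M (9=9); II at M (9>7); III at M (9>1).

none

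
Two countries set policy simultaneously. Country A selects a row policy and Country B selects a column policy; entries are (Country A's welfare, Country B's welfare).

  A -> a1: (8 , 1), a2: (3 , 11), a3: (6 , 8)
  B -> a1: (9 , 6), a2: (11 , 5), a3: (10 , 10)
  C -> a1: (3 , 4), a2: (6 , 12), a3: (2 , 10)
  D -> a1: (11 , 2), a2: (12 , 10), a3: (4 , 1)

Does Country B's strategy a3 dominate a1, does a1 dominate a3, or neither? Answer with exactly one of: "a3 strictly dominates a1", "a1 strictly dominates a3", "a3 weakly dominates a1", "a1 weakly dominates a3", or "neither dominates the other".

neither dominates the other

a3's payoffs vs a1's, by Country A's action — A: 8>1, B: 10>6, C: 10>4, D: 1<2.
a3 does better at A, B, C but worse at D; neither strategy dominates the other.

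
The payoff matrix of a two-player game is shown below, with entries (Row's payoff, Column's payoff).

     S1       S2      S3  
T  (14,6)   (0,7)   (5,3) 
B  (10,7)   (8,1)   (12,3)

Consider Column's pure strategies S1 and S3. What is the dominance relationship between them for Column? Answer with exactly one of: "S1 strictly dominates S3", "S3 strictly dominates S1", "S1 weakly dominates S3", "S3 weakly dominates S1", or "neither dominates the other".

S1 strictly dominates S3

Compare S1 to S3 across every action of Row: T: 6>3, B: 7>3.
Every comparison favours S1, so S1 strictly dominates S3.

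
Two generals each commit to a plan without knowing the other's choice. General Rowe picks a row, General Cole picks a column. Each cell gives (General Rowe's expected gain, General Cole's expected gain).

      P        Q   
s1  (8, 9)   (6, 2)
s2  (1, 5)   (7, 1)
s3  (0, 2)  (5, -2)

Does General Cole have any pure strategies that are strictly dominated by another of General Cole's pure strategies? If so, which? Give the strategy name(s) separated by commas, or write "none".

P is not dominated — it holds its own against Q at s1 (9>2).
Q: dominated, since P does at least as well everywhere (s1: 9>2, s2: 5>1, s3: 2>-2).

Q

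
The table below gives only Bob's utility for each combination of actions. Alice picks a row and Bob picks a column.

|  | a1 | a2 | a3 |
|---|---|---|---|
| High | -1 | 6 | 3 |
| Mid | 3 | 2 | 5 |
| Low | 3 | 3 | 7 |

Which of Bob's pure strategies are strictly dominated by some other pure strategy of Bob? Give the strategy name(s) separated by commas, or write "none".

a1: dominated, since a3 does at least as well everywhere (High: 3>-1, Mid: 5>3, Low: 7>3).
a2 is not dominated — it holds its own against a1 at High (6>-1); a3 at High (6>3).
Nothing dominates a3: a1 at High (3>-1); a2 at Mid (5>2).

a1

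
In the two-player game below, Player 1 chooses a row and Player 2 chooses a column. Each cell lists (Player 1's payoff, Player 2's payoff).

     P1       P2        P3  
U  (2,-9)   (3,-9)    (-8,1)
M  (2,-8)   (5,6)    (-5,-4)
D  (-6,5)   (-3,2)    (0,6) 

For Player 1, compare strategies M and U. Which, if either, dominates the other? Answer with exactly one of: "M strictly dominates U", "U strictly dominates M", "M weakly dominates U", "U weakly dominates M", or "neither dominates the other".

M's payoffs vs U's, by Player 2's action — P1: 2=2, P2: 5>3, P3: -5>-8.
M is at least as good everywhere and strictly better somewhere (tied only at P1), so M weakly but not strictly dominates U.

M weakly dominates U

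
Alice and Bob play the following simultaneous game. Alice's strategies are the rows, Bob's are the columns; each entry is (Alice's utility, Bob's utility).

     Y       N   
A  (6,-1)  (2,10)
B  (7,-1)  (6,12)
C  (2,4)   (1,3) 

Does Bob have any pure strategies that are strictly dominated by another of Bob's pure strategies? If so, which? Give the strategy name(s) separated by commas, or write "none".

Y is not dominated — it holds its own against N at C (4>3).
N: no other strategy beats it everywhere (Y at A (10>-1)).

none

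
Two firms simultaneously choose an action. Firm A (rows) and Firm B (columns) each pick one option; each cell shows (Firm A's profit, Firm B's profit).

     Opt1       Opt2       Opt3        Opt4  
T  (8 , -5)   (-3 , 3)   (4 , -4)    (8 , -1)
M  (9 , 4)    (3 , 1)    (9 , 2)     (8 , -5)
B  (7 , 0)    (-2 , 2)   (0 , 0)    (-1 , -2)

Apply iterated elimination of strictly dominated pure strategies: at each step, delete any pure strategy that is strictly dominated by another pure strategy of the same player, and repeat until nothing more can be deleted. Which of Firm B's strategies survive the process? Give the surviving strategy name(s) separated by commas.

Row B is eliminated: M beats it against every remaining column (Opt1: 9>7, Opt2: 3>-2, Opt3: 9>0, Opt4: 8>-1).
For Firm B, Opt2 strictly dominates Opt4 on the remaining rows (T: 3>-1, M: 1>-5); eliminate Opt4.
For Firm A, M strictly dominates T on the remaining columns (Opt1: 9>8, Opt2: 3>-3, Opt3: 9>4); eliminate T.
For Firm B, Opt1 strictly dominates Opt2 on the remaining rows (M: 4>1); eliminate Opt2.
For Firm B, Opt1 strictly dominates Opt3 on the remaining rows (M: 4>2); eliminate Opt3.
Among the remaining strategies, none is strictly dominated by another pure strategy of the same player, so the elimination stops.
Surviving strategies — Firm A: {M}; Firm B: {Opt1}.

Opt1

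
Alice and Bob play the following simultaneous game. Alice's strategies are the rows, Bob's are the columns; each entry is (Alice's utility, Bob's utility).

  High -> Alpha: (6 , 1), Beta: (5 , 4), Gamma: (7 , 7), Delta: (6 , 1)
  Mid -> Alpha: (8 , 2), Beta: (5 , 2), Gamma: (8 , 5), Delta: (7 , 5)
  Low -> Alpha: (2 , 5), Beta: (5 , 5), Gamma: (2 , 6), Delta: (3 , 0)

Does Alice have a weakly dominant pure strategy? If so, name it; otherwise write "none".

Mid vs High: Alpha: 8>6, Beta: 5=5, Gamma: 8>7, Delta: 7>6.
Mid vs Low: Alpha: 8>2, Beta: 5=5, Gamma: 8>2, Delta: 7>3.
Mid is at least as good as every other strategy against every opponent action, so it is weakly dominant.

Mid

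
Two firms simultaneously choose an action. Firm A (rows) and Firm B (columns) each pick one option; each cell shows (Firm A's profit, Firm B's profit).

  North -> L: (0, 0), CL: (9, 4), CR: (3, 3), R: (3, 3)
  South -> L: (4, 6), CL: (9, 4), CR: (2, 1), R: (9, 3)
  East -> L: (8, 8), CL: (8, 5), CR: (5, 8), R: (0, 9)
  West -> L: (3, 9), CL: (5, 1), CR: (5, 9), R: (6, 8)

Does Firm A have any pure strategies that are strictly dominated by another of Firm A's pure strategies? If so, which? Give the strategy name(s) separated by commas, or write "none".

Nothing dominates North: South at CL (9=9); East at CL (9>8); West at CL (9>5).
South is not dominated — it holds its own against North at L (4>0); East at CL (9>8); West at L (4>3).
Nothing dominates East: North at L (8>0); South at L (8>4); West at L (8>3).
West is not dominated — it holds its own against North at L (3>0); South at CR (5>2); East at CR (5=5).

none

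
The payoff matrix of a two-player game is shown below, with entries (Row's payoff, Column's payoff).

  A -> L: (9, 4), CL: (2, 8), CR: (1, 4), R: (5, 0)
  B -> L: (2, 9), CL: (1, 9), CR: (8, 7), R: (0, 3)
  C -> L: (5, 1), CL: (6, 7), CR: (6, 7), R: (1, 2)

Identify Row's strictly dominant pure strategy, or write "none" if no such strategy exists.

A fails to dominate B at CR (1<8).
B fails to dominate A at L (2<9).
C fails to dominate A at L (5<9).
No single strategy dominates all the others.

none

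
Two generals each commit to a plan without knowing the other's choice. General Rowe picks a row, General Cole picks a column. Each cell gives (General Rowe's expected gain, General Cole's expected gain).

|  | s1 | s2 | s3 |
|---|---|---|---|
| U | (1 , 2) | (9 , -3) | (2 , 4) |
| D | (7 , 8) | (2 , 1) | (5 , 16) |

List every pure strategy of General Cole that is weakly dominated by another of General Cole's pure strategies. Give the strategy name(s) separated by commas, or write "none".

s1: dominated, since s3 does at least as well everywhere (U: 4>2, D: 16>8).
s2: dominated, since s1 does at least as well everywhere (U: 2>-3, D: 8>1).
Nothing dominates s3: s1 at U (4>2); s2 at U (4>-3).

s1, s2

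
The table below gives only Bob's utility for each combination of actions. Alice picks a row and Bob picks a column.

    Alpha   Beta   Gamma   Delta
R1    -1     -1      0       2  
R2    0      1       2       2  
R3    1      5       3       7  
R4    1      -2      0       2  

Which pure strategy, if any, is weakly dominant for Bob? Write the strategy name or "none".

Delta

Delta vs Alpha: R1: 2>-1, R2: 2>0, R3: 7>1, R4: 2>1.
Delta vs Beta: R1: 2>-1, R2: 2>1, R3: 7>5, R4: 2>-2.
Delta vs Gamma: R1: 2>0, R2: 2=2, R3: 7>3, R4: 2>0.
Delta is at least as good as every other strategy against every opponent action, so it is weakly dominant.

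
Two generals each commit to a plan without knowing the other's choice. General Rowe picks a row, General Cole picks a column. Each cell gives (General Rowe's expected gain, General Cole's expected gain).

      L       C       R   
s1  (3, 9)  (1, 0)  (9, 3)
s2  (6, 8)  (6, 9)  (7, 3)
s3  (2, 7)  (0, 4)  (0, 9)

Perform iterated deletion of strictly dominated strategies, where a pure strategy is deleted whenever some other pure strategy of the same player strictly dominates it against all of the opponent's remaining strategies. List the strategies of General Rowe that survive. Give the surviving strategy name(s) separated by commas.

For General Rowe, s1 strictly dominates s3 on the remaining columns (L: 3>2, C: 1>0, R: 9>0); eliminate s3.
For General Cole, L strictly dominates R on the remaining rows (s1: 9>3, s2: 8>3); eliminate R.
For General Rowe, s2 strictly dominates s1 on the remaining columns (L: 6>3, C: 6>1); eliminate s1.
For General Cole, C strictly dominates L on the remaining rows (s2: 9>8); eliminate L.
Among the remaining strategies, none is strictly dominated by another pure strategy of the same player, so the elimination stops.
Surviving strategies — General Rowe: {s2}; General Cole: {C}.

s2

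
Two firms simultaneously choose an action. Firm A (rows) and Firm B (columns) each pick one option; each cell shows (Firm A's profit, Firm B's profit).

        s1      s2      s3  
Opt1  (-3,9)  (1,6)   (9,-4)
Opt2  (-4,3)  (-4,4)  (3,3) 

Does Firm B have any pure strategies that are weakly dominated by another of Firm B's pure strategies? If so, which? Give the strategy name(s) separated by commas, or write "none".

s1 is not dominated — it holds its own against s2 at Opt1 (9>6); s3 at Opt1 (9>-4).
s2 is not dominated — it holds its own against s1 at Opt2 (4>3); s3 at Opt1 (6>-4).
s1 weakly dominates s3 — Opt1: 9>-4, Opt2: 3=3.

s3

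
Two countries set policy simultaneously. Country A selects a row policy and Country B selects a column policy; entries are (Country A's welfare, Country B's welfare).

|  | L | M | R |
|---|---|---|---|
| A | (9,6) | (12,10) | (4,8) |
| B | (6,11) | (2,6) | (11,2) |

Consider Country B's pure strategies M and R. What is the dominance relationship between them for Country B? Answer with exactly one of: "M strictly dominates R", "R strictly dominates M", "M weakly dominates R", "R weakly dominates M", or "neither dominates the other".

M strictly dominates R

Compare M to R across each opponent action: A: 10>8, B: 6>2.
M gives a strictly higher payoff against each opponent action, so M strictly dominates R.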